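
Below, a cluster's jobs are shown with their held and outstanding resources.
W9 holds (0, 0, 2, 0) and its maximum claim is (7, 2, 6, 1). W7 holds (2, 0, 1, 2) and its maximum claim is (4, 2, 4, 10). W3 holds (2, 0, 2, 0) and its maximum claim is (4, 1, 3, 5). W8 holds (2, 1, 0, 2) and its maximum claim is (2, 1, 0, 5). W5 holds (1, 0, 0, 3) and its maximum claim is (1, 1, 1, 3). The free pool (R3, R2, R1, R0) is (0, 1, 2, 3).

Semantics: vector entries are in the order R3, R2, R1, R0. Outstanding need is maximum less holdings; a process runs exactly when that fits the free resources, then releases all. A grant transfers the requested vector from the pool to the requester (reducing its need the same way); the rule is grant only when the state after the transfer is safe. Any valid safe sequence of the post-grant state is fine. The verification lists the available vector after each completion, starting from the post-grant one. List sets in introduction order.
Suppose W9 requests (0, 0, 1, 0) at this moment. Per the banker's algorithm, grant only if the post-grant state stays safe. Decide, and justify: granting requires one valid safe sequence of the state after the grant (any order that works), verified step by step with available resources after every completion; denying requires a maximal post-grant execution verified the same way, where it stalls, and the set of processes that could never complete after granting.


GRANT. The post-grant state is safe; one safe sequence: W8, W5, W3, W7, W9.
Key observation: (0, 1, 1, 3) free after granting still covers W8 first, and each release covers the next.
Step-by-step check of the post-grant state:
  pool = (0, 1, 1, 3)
  W8: need (0, 0, 0, 3) fits (0, 1, 1, 3); releases (2, 1, 0, 2), pool now (2, 2, 1, 5)
  W5: need (0, 1, 1, 0) fits (2, 2, 1, 5); releases (1, 0, 0, 3), pool now (3, 2, 1, 8)
  W3: need (2, 1, 1, 5) fits (3, 2, 1, 8); releases (2, 0, 2, 0), pool now (5, 2, 3, 8)
  W7: need (2, 2, 3, 8) fits (5, 2, 3, 8); releases (2, 0, 1, 2), pool now (7, 2, 4, 10)
  W9: need (7, 2, 3, 1) fits (7, 2, 4, 10); releases (0, 0, 3, 0), pool now (7, 2, 7, 10)


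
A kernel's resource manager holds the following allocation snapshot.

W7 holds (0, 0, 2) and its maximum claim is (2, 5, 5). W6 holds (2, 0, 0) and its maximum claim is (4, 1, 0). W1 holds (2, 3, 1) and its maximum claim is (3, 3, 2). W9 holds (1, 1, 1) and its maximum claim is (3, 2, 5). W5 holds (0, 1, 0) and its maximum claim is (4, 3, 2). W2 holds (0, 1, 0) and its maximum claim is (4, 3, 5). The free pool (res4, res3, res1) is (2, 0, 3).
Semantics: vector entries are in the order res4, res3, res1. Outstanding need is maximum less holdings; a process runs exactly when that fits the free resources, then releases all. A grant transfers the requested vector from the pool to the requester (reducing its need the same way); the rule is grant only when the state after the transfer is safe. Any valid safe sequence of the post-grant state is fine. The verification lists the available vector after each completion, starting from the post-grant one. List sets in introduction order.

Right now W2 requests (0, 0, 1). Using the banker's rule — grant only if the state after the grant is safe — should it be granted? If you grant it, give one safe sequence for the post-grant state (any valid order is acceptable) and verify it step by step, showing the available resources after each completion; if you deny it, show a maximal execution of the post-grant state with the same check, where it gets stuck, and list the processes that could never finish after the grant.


DENY. Granting would leave the state unsafe.
Key observation: after W1, W5, W6 the pool peaks at (6, 4, 3), and each blocked process is short somewhere: W7 on res3; W9 on res1; W2 on res1.
Pretend the grant happened; the run W1, W5, W6 goes as far as possible. Verifying each step:
  pool = (2, 0, 2)
  W1 needs (1, 0, 1) <= (2, 0, 2) -> finishes; pool += (2, 3, 1) = (4, 3, 3)
  W5 needs (4, 2, 2) <= (4, 3, 3) -> finishes; pool += (0, 1, 0) = (4, 4, 3)
  W6 needs (2, 1, 0) <= (4, 4, 3) -> finishes; pool += (2, 0, 0) = (6, 4, 3)
  W7 still needs (2, 5, 3) but only (6, 4, 3) is free — short on res3
  W9 still needs (2, 1, 4) but only (6, 4, 3) is free — short on res1
  W2 still needs (4, 2, 4) but only (6, 4, 3) is free — short on res1
Post-grant, the permanently blocked set is W7, W9 and W2.


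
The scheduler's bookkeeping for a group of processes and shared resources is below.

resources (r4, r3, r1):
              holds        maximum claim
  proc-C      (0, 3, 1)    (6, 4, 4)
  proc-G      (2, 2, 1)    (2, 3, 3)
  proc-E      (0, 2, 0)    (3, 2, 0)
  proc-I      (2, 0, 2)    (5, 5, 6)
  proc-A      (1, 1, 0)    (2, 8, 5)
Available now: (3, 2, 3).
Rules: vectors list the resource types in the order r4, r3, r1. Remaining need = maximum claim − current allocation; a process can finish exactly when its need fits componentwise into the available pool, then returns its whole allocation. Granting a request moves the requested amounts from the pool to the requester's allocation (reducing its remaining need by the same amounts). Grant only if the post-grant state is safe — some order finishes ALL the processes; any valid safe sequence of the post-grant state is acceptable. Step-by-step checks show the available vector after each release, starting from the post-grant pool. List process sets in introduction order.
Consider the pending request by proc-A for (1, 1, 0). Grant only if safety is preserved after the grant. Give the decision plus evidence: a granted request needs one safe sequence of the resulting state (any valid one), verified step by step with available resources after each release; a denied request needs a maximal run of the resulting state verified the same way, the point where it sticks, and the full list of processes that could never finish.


GRANT — the state after the grant stays safe, e.g. via proc-G, proc-E, proc-I, proc-C, proc-A.
Key observation: the transfer keeps a workable pool ((2, 1, 3)); proc-G starts the safe sequence.
Step-by-step check of the post-grant state:
  pool = (2, 1, 3)
  proc-G: need (0, 1, 2) fits (2, 1, 3); releases (2, 2, 1), pool now (4, 3, 4)
  proc-E: need (3, 0, 0) fits (4, 3, 4); releases (0, 2, 0), pool now (4, 5, 4)
  proc-I: need (3, 5, 4) fits (4, 5, 4); releases (2, 0, 2), pool now (6, 5, 6)
  proc-C: need (6, 1, 3) fits (6, 5, 6); releases (0, 3, 1), pool now (6, 8, 7)
  proc-A: need (0, 6, 5) fits (6, 8, 7); releases (2, 2, 0), pool now (8, 10, 7)


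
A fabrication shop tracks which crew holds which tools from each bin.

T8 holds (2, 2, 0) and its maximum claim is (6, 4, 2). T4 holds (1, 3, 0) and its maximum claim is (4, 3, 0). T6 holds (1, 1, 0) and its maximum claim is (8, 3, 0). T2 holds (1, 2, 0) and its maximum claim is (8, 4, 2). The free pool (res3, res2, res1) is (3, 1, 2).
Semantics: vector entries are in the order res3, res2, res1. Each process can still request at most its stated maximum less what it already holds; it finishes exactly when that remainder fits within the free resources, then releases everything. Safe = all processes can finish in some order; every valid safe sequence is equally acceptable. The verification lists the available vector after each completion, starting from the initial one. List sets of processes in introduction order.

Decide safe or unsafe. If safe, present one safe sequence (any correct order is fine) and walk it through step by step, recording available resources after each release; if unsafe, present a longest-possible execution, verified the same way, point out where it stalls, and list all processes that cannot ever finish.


UNSAFE.
Key observation: the pool after T4, T8 is (6, 6, 2); every surviving request exceeds it in res3, so progress ends there.
A maximal execution: T4, T8 — then nothing else fits. Verifying each step:
  pool = (3, 1, 2)
  T4: need (3, 0, 0) fits (3, 1, 2); releases (1, 3, 0), pool now (4, 4, 2)
  T8: need (4, 2, 2) fits (4, 4, 2); releases (2, 2, 0), pool now (6, 6, 2)
  blocked: T6 wants (7, 2, 0), pool (6, 6, 2) — not enough res3
  blocked: T2 wants (7, 2, 2), pool (6, 6, 2) — not enough res3
Permanently blocked: T6 and T2.


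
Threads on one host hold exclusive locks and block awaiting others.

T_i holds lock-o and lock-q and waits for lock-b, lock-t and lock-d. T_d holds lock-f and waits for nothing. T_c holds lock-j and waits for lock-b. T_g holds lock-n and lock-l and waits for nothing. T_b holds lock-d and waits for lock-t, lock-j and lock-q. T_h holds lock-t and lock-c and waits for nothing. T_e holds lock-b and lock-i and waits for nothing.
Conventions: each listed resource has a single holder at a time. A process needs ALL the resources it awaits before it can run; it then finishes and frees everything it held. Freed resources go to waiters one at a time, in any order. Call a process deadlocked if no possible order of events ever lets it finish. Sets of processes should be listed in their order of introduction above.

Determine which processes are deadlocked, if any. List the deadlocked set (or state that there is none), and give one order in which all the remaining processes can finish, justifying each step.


Deadlocked set: T_i and T_b.
Key observation: the cycle T_i -> T_b -> T_i can never break — each member waits on the next; no other process is dragged down with it.
The rest can finish in the order T_e, T_g, T_c, T_d, T_h.
Verifying each step:
  T_e: no waits; runs immediately, freeing lock-b and lock-i
  T_g: no waits; runs immediately, freeing lock-n and lock-l
  T_c waits on lock-b — all released -> runs and releases lock-j
  T_d: no waits; runs immediately, freeing lock-f
  T_h: no waits; runs immediately, freeing lock-t and lock-c


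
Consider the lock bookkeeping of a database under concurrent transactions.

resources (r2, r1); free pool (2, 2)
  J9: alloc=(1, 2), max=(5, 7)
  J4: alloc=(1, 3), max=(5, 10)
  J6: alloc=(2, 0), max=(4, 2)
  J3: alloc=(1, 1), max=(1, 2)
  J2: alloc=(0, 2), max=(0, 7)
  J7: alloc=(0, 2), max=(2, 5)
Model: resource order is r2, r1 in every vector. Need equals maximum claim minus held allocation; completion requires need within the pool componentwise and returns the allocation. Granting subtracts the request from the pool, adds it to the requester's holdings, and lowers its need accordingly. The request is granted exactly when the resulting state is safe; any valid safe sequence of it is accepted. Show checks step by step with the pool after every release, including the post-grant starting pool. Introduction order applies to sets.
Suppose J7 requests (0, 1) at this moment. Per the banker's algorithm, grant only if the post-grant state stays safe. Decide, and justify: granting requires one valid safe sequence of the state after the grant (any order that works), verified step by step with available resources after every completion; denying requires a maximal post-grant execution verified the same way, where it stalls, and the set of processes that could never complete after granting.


GRANT — the state after the grant stays safe, e.g. via J3, J7, J6, J2, J9, J4.
Key observation: with (2, 1) left after the transfer, J3 can run at once — the state stays safe.
Verifying the post-grant state step by step:
  pool = (2, 1)
  J3: need (0, 1) fits (2, 1); releases (1, 1), pool now (3, 2)
  J7: need (2, 2) fits (3, 2); releases (0, 3), pool now (3, 5)
  J6: need (2, 2) fits (3, 5); releases (2, 0), pool now (5, 5)
  J2: need (0, 5) fits (5, 5); releases (0, 2), pool now (5, 7)
  J9: need (4, 5) fits (5, 7); releases (1, 2), pool now (6, 9)
  J4: need (4, 7) fits (6, 9); releases (1, 3), pool now (7, 12)


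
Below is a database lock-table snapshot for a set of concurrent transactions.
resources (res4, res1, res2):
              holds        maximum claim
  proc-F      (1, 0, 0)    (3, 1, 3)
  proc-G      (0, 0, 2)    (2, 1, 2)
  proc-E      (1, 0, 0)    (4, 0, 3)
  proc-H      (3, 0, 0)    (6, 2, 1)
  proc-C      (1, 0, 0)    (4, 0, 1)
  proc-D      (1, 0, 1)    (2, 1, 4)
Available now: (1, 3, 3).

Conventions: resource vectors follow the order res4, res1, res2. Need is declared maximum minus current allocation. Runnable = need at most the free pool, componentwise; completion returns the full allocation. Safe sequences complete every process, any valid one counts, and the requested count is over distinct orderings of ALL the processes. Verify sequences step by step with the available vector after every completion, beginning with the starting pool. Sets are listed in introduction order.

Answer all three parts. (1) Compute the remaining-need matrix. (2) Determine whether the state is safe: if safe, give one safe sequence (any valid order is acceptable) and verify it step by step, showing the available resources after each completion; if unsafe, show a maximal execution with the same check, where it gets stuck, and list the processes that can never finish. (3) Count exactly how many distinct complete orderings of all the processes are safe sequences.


(1) Outstanding need per process (order res4, res1, res2):
  proc-F: (2, 1, 3)
  proc-G: (2, 1, 0)
  proc-E: (3, 0, 3)
  proc-H: (3, 2, 1)
  proc-C: (3, 0, 1)
  proc-D: (1, 1, 3)
(2) SAFE — a valid safe sequence is proc-D, proc-F, proc-E, proc-G, proc-H, proc-C.
Key observation: at proc-D the run first touches a limit — (1, 1, 3) against (1, 3, 3), exact on a resource it actually requests.
Verifying each step:
  pool = (1, 3, 3)
  run proc-D (needs (1, 1, 3), free (1, 3, 3)); after release of (1, 0, 1) the pool is (2, 3, 4)
  run proc-F (needs (2, 1, 3), free (2, 3, 4)); after release of (1, 0, 0) the pool is (3, 3, 4)
  run proc-E (needs (3, 0, 3), free (3, 3, 4)); after release of (1, 0, 0) the pool is (4, 3, 4)
  run proc-G (needs (2, 1, 0), free (4, 3, 4)); after release of (0, 0, 2) the pool is (4, 3, 6)
  run proc-H (needs (3, 2, 1), free (4, 3, 6)); after release of (3, 0, 0) the pool is (7, 3, 6)
  run proc-C (needs (3, 0, 1), free (7, 3, 6)); after release of (1, 0, 0) the pool is (8, 3, 6)
(3) The exact count: 30 of the possible complete orderings are safe sequences.


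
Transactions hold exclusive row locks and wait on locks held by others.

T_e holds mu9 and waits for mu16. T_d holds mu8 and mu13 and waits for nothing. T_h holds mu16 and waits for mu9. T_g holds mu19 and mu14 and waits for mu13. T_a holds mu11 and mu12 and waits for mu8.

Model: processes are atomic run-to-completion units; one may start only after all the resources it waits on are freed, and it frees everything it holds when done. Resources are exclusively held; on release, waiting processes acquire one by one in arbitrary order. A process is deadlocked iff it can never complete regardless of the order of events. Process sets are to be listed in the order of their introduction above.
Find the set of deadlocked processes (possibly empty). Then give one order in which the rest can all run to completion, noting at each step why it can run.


Deadlocked: T_e and T_h.
Key observation: the cycle T_e -> T_h -> T_e can never break — each member waits on the next; no other process is dragged down with it.
One completion order for the rest: T_d, T_a, T_g.
Verifying each step:
  run T_d (it waits on nothing); releases mu8 and mu13
  T_a waits on mu8 — all released -> runs and releases mu11 and mu12
  T_g waits on mu13 — all released -> runs and releases mu19 and mu14


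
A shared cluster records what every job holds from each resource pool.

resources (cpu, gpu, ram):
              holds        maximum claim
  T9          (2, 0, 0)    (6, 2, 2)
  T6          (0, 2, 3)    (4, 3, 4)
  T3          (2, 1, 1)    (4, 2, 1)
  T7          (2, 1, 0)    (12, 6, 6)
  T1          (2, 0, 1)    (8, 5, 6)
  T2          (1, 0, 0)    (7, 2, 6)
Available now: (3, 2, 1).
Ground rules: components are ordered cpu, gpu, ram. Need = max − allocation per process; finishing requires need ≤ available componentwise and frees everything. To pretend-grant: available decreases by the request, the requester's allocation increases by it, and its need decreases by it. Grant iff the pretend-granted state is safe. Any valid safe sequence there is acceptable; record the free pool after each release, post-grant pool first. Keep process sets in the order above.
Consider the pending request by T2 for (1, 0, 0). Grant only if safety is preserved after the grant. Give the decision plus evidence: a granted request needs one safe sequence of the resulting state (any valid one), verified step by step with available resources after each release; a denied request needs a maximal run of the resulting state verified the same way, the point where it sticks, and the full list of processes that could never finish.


GRANT. The post-grant state is safe; one safe sequence: T3, T6, T9, T1, T2, T7.
Key observation: the grant leaves (2, 2, 1) free — enough for T3, whose release restarts the cascade.
Check on the post-grant state, step by step:
  pool = (2, 2, 1)
  run T3 (needs (2, 1, 0), free (2, 2, 1)); after release of (2, 1, 1) the pool is (4, 3, 2)
  run T6 (needs (4, 1, 1), free (4, 3, 2)); after release of (0, 2, 3) the pool is (4, 5, 5)
  run T9 (needs (4, 2, 2), free (4, 5, 5)); after release of (2, 0, 0) the pool is (6, 5, 5)
  run T1 (needs (6, 5, 5), free (6, 5, 5)); after release of (2, 0, 1) the pool is (8, 5, 6)
  run T2 (needs (5, 2, 6), free (8, 5, 6)); after release of (2, 0, 0) the pool is (10, 5, 6)
  run T7 (needs (10, 5, 6), free (10, 5, 6)); after release of (2, 1, 0) the pool is (12, 6, 6)


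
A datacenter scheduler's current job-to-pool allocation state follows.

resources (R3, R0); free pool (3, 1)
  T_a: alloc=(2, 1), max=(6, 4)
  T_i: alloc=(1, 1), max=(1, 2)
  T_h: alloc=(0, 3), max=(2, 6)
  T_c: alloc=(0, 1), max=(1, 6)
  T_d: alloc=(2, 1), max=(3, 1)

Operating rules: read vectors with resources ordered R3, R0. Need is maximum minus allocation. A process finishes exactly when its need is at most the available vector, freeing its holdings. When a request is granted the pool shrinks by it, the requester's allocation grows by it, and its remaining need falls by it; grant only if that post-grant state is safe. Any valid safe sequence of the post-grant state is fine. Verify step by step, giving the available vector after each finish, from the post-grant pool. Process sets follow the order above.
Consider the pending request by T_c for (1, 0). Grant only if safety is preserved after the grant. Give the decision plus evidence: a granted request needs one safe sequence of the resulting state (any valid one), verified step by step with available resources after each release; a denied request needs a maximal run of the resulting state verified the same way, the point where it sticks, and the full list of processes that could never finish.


GRANT. The post-grant state is safe; one safe sequence: T_d, T_i, T_h, T_c, T_a.
Key observation: post-grant, (2, 1) remains, and an order beginning with T_d completes everyone.
Step-by-step check of the post-grant state:
  pool = (2, 1)
  run T_d (needs (1, 0), free (2, 1)); after release of (2, 1) the pool is (4, 2)
  run T_i (needs (0, 1), free (4, 2)); after release of (1, 1) the pool is (5, 3)
  run T_h (needs (2, 3), free (5, 3)); after release of (0, 3) the pool is (5, 6)
  run T_c (needs (0, 5), free (5, 6)); after release of (1, 1) the pool is (6, 7)
  run T_a (needs (4, 3), free (6, 7)); after release of (2, 1) the pool is (8, 8)


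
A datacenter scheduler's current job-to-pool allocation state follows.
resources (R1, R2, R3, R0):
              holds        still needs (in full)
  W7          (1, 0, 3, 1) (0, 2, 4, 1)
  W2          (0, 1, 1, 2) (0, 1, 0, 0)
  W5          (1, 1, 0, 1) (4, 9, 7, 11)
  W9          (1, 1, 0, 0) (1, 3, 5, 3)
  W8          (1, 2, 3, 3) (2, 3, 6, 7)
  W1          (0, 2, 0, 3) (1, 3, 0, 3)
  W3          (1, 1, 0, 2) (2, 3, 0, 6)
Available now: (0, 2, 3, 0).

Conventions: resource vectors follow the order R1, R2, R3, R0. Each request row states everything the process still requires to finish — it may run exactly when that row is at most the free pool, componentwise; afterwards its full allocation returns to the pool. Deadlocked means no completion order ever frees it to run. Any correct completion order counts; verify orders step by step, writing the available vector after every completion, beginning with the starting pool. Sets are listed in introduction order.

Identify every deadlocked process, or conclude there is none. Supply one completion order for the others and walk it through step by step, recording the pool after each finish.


The deadlocked set is empty.
Key observation: the pool covers W2 at once, and every later process fits after earlier releases.
The rest can finish in the order W2, W7, W1, W9, W3, W8, W5. Step-by-step check:
  pool = (0, 2, 3, 0)
  W2 needs (0, 1, 0, 0) <= (0, 2, 3, 0) -> finishes; pool += (0, 1, 1, 2) = (0, 3, 4, 2)
  W7 needs (0, 2, 4, 1) <= (0, 3, 4, 2) -> finishes; pool += (1, 0, 3, 1) = (1, 3, 7, 3)
  W1 needs (1, 3, 0, 3) <= (1, 3, 7, 3) -> finishes; pool += (0, 2, 0, 3) = (1, 5, 7, 6)
  W9 needs (1, 3, 5, 3) <= (1, 5, 7, 6) -> finishes; pool += (1, 1, 0, 0) = (2, 6, 7, 6)
  W3 needs (2, 3, 0, 6) <= (2, 6, 7, 6) -> finishes; pool += (1, 1, 0, 2) = (3, 7, 7, 8)
  W8 needs (2, 3, 6, 7) <= (3, 7, 7, 8) -> finishes; pool += (1, 2, 3, 3) = (4, 9, 10, 11)
  W5 needs (4, 9, 7, 11) <= (4, 9, 10, 11) -> finishes; pool += (1, 1, 0, 1) = (5, 10, 10, 12)


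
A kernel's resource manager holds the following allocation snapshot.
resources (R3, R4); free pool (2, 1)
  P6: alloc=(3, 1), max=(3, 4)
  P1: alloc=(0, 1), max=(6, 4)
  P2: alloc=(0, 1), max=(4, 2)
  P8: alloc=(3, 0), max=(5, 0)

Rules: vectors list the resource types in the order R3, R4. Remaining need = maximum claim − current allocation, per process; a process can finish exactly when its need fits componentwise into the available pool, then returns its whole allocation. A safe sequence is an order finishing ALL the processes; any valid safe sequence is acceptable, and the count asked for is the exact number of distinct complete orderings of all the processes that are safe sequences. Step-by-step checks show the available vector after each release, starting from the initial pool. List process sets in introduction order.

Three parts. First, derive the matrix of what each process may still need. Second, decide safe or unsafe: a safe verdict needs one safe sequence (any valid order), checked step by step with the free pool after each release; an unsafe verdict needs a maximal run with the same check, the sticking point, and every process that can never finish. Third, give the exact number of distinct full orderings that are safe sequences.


(1) Remaining need (order R3, R4):
  P6: (0, 3)
  P1: (6, 3)
  P2: (4, 1)
  P8: (2, 0)
(2) The state is UNSAFE.
Key observation: after P8, P2 complete, (5, 2) is the best the pool ever gets, yet each leftover process wants more R4.
Going as far as possible: P8, P2; after that, nothing fits. Verifying each step:
  pool = (2, 1)
  run P8 (needs (2, 0), free (2, 1)); after release of (3, 0) the pool is (5, 1)
  run P2 (needs (4, 1), free (5, 1)); after release of (0, 1) the pool is (5, 2)
  blocked: P6 wants (0, 3), pool (5, 2) — not enough R4
  blocked: P1 wants (6, 3), pool (5, 2) — not enough R3 and R4
Processes that can never finish: P6 and P1.
(3) Precisely 0 of the possible complete orderings are safe sequences.


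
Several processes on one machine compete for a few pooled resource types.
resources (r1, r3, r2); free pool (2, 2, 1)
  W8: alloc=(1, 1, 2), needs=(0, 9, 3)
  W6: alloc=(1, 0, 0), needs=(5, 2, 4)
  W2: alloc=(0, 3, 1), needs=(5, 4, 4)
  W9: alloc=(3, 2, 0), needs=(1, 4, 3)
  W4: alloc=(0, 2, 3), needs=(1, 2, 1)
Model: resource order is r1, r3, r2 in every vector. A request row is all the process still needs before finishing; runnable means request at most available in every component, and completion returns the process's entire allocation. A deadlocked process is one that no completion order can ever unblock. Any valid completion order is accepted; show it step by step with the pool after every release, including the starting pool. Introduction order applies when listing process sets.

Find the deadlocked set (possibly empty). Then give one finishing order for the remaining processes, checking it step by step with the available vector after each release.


No process is deadlocked.
Key observation: no deadlock: W4 fits now, and the freed resources carry the rest through.
The rest can finish in the order W4, W9, W2, W6, W8. Step-by-step check:
  pool = (2, 2, 1)
  W4: need (1, 2, 1) fits (2, 2, 1); releases (0, 2, 3), pool now (2, 4, 4)
  W9: need (1, 4, 3) fits (2, 4, 4); releases (3, 2, 0), pool now (5, 6, 4)
  W2: need (5, 4, 4) fits (5, 6, 4); releases (0, 3, 1), pool now (5, 9, 5)
  W6: need (5, 2, 4) fits (5, 9, 5); releases (1, 0, 0), pool now (6, 9, 5)
  W8: need (0, 9, 3) fits (6, 9, 5); releases (1, 1, 2), pool now (7, 10, 7)


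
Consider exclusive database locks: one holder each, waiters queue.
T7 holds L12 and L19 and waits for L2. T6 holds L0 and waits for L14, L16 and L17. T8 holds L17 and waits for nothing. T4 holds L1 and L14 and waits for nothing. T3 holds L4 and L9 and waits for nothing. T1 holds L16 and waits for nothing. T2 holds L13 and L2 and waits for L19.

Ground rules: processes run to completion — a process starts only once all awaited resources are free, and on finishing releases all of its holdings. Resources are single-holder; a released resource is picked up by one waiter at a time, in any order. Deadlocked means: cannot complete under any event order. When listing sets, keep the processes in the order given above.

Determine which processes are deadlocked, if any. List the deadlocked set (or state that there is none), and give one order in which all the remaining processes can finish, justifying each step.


Deadlocked set: T7 and T2.
Key observation: along T7 -> T2 -> T7, each member waits on what the next one holds — a deadlock; no other process is dragged down with it.
The rest can finish in the order T3, T8, T4, T1, T6.
Step-by-step check:
  T3: no waits; runs immediately, freeing L4 and L9
  T8: no waits; runs immediately, freeing L17
  T4: no waits; runs immediately, freeing L1 and L14
  T1: no waits; runs immediately, freeing L16
  run T6 (all its waits — L14, L16 and L17 — are resolved); releases L0


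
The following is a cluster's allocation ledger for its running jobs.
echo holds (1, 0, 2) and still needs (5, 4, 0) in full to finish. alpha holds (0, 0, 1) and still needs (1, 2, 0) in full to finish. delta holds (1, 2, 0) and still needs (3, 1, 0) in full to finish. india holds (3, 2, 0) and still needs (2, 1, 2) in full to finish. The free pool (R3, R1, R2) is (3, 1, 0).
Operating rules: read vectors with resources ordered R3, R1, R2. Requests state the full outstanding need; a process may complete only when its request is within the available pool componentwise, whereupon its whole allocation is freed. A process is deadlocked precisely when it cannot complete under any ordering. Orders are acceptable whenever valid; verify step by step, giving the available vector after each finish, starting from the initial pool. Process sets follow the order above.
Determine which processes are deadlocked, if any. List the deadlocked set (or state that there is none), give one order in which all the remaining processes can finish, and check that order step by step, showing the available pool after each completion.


The deadlocked set is echo and india.
Key observation: after delta, alpha the pool peaks at (4, 3, 1), and each blocked process is short somewhere: echo on R3, R1; india on R2.
A valid finishing order for the others: delta, alpha. Verifying each step:
  pool = (3, 1, 0)
  delta needs (3, 1, 0) <= (3, 1, 0) -> finishes; pool += (1, 2, 0) = (4, 3, 0)
  alpha needs (1, 2, 0) <= (4, 3, 0) -> finishes; pool += (0, 0, 1) = (4, 3, 1)
The blocked processes can never fit:
  echo cannot run: need (5, 4, 0) vs free (4, 3, 1) (insufficient R3 and R1)
  india cannot run: need (2, 1, 2) vs free (4, 3, 1) (insufficient R2)


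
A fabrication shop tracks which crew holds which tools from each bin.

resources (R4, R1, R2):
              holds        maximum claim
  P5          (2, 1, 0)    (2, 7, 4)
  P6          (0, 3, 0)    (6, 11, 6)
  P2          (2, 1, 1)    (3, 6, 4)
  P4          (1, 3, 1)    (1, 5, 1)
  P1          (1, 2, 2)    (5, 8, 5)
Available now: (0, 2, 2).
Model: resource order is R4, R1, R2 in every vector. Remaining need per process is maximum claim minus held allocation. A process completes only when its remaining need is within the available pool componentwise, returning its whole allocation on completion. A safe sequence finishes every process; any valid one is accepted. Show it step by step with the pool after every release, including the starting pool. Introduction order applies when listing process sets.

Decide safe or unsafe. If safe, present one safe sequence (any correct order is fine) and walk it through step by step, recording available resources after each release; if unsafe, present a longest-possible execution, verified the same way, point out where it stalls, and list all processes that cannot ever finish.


The state is SAFE; one workable sequence: P4, P2, P5, P1, P6.
Key observation: reading the order forward, P4 is the first process whose need (0, 2, 0) meets the free pool (0, 2, 2) exactly on a resource it requests.
Step-by-step check:
  pool = (0, 2, 2)
  run P4 (needs (0, 2, 0), free (0, 2, 2)); after release of (1, 3, 1) the pool is (1, 5, 3)
  run P2 (needs (1, 5, 3), free (1, 5, 3)); after release of (2, 1, 1) the pool is (3, 6, 4)
  run P5 (needs (0, 6, 4), free (3, 6, 4)); after release of (2, 1, 0) the pool is (5, 7, 4)
  run P1 (needs (4, 6, 3), free (5, 7, 4)); after release of (1, 2, 2) the pool is (6, 9, 6)
  run P6 (needs (6, 8, 6), free (6, 9, 6)); after release of (0, 3, 0) the pool is (6, 12, 6)


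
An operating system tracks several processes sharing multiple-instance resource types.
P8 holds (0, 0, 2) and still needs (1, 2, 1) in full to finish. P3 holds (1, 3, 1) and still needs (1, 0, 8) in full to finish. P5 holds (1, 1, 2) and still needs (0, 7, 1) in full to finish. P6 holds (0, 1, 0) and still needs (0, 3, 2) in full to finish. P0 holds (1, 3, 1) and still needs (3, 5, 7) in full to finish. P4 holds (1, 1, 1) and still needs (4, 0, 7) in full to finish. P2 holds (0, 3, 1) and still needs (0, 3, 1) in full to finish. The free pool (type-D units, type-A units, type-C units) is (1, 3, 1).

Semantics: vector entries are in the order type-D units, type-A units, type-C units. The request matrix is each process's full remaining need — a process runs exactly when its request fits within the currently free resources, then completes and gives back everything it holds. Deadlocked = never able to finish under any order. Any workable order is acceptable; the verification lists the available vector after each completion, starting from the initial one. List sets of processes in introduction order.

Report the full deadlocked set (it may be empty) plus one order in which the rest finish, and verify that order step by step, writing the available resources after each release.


Deadlocked set: P3, P0 and P4.
Key observation: once P2, P6, P5, P8 finish, the pool peaks at (2, 8, 6) — and every remaining process still needs more type-C units than that.
A valid finishing order for the others: P2, P6, P5, P8. Verifying each step:
  pool = (1, 3, 1)
  P2 needs (0, 3, 1) <= (1, 3, 1) -> finishes; pool += (0, 3, 1) = (1, 6, 2)
  P6 needs (0, 3, 2) <= (1, 6, 2) -> finishes; pool += (0, 1, 0) = (1, 7, 2)
  P5 needs (0, 7, 1) <= (1, 7, 2) -> finishes; pool += (1, 1, 2) = (2, 8, 4)
  P8 needs (1, 2, 1) <= (2, 8, 4) -> finishes; pool += (0, 0, 2) = (2, 8, 6)
The stuck group stays short no matter what:
  P3 still needs (1, 0, 8) but only (2, 8, 6) is free — short on type-C units
  P0 still needs (3, 5, 7) but only (2, 8, 6) is free — short on type-D units and type-C units
  P4 still needs (4, 0, 7) but only (2, 8, 6) is free — short on type-D units and type-C units


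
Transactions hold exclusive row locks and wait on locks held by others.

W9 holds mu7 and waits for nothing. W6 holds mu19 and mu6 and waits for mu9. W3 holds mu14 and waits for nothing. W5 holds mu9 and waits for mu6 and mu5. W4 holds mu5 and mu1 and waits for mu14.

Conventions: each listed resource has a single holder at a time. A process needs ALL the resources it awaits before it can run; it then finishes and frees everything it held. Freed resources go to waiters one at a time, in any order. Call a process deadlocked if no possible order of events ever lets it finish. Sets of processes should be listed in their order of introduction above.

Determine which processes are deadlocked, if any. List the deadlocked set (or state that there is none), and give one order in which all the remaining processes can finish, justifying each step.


The deadlocked set is W6 and W5.
Key observation: the waits loop around W6 -> W5 -> W6 with no way out; no other process is dragged down with it.
One completion order for the rest: W3, W9, W4.
Check, step by step:
  run W3 (it waits on nothing); releases mu14
  run W9 (it waits on nothing); releases mu7
  W4 waits on mu14 — all released -> runs and releases mu5 and mu1


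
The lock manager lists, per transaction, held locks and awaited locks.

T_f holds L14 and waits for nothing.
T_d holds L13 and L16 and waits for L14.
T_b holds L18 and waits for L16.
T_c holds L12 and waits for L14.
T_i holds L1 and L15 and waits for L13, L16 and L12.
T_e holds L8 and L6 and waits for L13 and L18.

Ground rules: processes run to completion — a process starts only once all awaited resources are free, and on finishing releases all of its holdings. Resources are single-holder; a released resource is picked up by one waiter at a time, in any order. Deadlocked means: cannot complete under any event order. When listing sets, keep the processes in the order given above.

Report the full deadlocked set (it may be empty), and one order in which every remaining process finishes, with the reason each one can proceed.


Nothing here is deadlocked.
Key observation: although several processes wait, no cycle exists — each chain bottoms out at a free runner.
The rest can finish in the order T_f, T_d, T_b, T_c, T_i, T_e.
Walking it through:
  run T_f (it waits on nothing); releases L14
  run T_d (all its waits — L14 — are resolved); releases L13 and L16
  run T_b (all its waits — L16 — are resolved); releases L18
  run T_c (all its waits — L14 — are resolved); releases L12
  run T_i (all its waits — L13, L16 and L12 — are resolved); releases L1 and L15
  run T_e (all its waits — L13 and L18 — are resolved); releases L8 and L6


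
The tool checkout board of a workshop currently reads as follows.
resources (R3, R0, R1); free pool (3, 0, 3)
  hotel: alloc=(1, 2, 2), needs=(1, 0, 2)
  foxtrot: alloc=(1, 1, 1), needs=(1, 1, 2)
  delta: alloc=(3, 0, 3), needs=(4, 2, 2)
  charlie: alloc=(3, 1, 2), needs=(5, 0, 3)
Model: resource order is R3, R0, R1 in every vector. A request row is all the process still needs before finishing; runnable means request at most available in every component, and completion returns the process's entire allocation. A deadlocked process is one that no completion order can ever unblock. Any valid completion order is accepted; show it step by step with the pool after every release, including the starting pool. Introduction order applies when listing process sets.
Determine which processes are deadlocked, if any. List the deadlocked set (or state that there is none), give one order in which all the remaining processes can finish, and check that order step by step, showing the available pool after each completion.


The deadlocked set is empty.
Key observation: hotel leads a chain of completions in which each release enables another process.
A valid finishing order for the others: hotel, foxtrot, delta, charlie. Walking it through:
  pool = (3, 0, 3)
  run hotel (needs (1, 0, 2), free (3, 0, 3)); after release of (1, 2, 2) the pool is (4, 2, 5)
  run foxtrot (needs (1, 1, 2), free (4, 2, 5)); after release of (1, 1, 1) the pool is (5, 3, 6)
  run delta (needs (4, 2, 2), free (5, 3, 6)); after release of (3, 0, 3) the pool is (8, 3, 9)
  run charlie (needs (5, 0, 3), free (8, 3, 9)); after release of (3, 1, 2) the pool is (11, 4, 11)


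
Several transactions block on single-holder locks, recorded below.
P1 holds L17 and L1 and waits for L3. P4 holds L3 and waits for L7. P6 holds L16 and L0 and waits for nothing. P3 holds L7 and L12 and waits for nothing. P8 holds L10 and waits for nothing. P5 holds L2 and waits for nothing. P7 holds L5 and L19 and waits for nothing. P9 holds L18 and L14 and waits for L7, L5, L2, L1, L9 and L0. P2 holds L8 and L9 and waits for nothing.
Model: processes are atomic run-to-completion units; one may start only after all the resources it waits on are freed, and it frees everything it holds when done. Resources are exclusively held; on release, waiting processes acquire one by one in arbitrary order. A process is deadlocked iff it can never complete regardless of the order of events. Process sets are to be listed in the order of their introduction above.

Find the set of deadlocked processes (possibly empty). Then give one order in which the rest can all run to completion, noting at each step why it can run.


The deadlocked set is empty.
Key observation: although several processes wait, no cycle exists — each chain bottoms out at a free runner.
The rest can finish in the order P3, P2, P8, P5, P4, P1, P7, P6, P9.
Walking it through:
  P3 waits on nothing -> runs at once and releases L7 and L12
  P2 waits on nothing -> runs at once and releases L8 and L9
  P8 waits on nothing -> runs at once and releases L10
  P5 waits on nothing -> runs at once and releases L2
  run P4 (all its waits — L7 — are resolved); releases L3
  run P1 (all its waits — L3 — are resolved); releases L17 and L1
  P7 waits on nothing -> runs at once and releases L5 and L19
  P6 waits on nothing -> runs at once and releases L16 and L0
  run P9 (all its waits — L7, L5, L2, L1, L9 and L0 — are resolved); releases L18 and L14


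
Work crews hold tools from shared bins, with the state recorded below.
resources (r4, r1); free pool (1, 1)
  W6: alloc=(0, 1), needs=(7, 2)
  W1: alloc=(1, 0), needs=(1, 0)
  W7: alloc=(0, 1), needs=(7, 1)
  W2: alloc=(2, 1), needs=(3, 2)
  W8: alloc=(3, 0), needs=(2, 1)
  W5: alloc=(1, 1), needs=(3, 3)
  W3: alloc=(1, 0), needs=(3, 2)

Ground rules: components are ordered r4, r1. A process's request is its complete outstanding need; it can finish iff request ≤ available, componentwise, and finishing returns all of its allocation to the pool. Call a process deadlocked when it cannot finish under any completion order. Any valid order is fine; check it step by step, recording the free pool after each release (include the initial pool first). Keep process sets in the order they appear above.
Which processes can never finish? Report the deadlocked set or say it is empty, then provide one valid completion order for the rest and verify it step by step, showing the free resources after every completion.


Deadlocked: W6, W7, W2, W5 and W3.
Key observation: after W1, W8 the pool peaks at (5, 1), and each blocked process is short somewhere: W6 on r4, r1; W7 on r4; W2 on r1; W5 on r1; W3 on r1.
One completion order for the rest: W1, W8. Walking it through:
  pool = (1, 1)
  run W1 (needs (1, 0), free (1, 1)); after release of (1, 0) the pool is (2, 1)
  run W8 (needs (2, 1), free (2, 1)); after release of (3, 0) the pool is (5, 1)
None of the blocked processes ever fits:
  blocked: W6 wants (7, 2), pool (5, 1) — not enough r4 and r1
  blocked: W7 wants (7, 1), pool (5, 1) — not enough r4
  blocked: W2 wants (3, 2), pool (5, 1) — not enough r1
  blocked: W5 wants (3, 3), pool (5, 1) — not enough r1
  blocked: W3 wants (3, 2), pool (5, 1) — not enough r1


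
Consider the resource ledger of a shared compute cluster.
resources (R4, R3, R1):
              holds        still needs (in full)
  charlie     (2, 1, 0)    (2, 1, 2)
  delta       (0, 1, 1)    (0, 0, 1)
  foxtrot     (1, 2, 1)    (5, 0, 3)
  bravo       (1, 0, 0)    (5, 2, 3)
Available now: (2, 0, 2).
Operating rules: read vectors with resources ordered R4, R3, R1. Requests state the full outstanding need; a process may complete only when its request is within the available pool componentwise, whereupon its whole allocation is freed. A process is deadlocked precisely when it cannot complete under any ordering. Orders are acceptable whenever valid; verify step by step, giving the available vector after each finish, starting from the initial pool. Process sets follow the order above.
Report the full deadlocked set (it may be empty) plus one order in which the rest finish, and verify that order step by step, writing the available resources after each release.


Deadlocked set: foxtrot and bravo.
Key observation: even finishing delta, charlie leaves just (4, 2, 3) free — too little R4 for any of the remaining processes.
The rest can finish in the order delta, charlie. Verifying each step:
  pool = (2, 0, 2)
  run delta (needs (0, 0, 1), free (2, 0, 2)); after release of (0, 1, 1) the pool is (2, 1, 3)
  run charlie (needs (2, 1, 2), free (2, 1, 3)); after release of (2, 1, 0) the pool is (4, 2, 3)
The stuck group stays short no matter what:
  foxtrot cannot run: need (5, 0, 3) vs free (4, 2, 3) (insufficient R4)
  bravo cannot run: need (5, 2, 3) vs free (4, 2, 3) (insufficient R4)
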